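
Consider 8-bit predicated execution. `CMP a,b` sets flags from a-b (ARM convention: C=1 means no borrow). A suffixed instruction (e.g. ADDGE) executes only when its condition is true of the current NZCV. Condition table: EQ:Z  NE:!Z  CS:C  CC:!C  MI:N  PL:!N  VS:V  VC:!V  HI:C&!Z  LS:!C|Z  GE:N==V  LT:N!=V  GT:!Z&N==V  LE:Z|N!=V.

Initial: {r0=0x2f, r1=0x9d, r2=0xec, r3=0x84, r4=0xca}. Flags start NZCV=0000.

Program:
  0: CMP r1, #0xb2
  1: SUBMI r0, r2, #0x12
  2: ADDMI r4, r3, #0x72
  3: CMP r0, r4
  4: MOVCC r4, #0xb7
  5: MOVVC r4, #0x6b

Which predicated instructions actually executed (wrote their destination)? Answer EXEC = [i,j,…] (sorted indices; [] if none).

EXEC = [1,2,4,5]

[0] flags=1000 → (cmp)
[1] flags=1000 MI?T → r0=0xda
[2] flags=1000 MI?T → r4=0xf6
[3] flags=1000 → (cmp)
[4] flags=1000 CC?T → r4=0xb7
[5] flags=1000 VC?T → r4=0x6b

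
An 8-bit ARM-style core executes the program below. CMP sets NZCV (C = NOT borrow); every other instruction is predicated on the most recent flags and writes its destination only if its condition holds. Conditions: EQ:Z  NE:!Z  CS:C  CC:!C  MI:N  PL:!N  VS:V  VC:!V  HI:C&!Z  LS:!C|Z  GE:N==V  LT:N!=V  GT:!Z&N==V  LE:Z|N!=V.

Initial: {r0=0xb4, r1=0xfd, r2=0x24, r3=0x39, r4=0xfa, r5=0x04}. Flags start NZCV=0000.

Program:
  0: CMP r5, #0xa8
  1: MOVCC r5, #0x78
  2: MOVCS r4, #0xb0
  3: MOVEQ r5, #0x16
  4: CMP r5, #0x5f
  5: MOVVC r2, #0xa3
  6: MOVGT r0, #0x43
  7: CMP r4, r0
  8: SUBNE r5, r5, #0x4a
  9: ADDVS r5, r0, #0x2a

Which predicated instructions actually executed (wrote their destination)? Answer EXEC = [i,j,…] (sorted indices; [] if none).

0: ✓ CMP  NZCV=0000
1: ✓ MOVCC  r5←0x78
2: · MOVCS
3: · MOVEQ
4: ✓ CMP  NZCV=0010
5: ✓ MOVVC  r2←0xa3
6: ✓ MOVGT  r0←0x43
7: ✓ CMP  NZCV=1010
8: ✓ SUBNE  r5←0x2e
9: · ADDVS

EXEC = [1,5,6,8]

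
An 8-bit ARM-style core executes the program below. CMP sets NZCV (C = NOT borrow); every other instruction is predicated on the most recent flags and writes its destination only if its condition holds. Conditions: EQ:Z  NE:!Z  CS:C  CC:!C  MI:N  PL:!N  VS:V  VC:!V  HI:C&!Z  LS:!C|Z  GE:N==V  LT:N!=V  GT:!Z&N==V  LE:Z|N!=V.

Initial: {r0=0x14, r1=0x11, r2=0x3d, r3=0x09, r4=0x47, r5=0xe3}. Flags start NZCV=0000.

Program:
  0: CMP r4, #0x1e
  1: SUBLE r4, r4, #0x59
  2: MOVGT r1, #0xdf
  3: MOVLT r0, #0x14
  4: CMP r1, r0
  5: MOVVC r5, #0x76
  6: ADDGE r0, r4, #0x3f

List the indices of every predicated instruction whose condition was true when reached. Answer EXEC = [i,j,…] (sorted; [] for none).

EXEC = [2,5]

[0] flags=0010 → (cmp)
[1] flags=0010 LE?F → skip
[2] flags=0010 GT?T → r1=0xdf
[3] flags=0010 LT?F → skip
[4] flags=1010 → (cmp)
[5] flags=1010 VC?T → r5=0x76
[6] flags=1010 GE?F → skip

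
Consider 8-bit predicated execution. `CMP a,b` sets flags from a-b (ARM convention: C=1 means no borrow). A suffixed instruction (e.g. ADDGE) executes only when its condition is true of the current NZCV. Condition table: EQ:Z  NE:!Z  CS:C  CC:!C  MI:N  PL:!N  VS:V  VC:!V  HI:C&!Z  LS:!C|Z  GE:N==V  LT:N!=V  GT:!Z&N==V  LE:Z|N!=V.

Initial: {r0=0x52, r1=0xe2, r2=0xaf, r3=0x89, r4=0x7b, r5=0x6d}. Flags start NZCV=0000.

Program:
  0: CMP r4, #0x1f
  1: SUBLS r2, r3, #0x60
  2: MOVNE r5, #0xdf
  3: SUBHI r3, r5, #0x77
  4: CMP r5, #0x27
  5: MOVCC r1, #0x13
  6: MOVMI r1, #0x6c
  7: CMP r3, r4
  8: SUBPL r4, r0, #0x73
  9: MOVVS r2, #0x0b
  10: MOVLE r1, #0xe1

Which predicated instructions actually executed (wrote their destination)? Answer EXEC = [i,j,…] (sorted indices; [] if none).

EXEC = [2,3,6,10]

0: ✓ CMP  NZCV=0010
1: · SUBLS
2: ✓ MOVNE  r5←0xdf
3: ✓ SUBHI  r3←0x68
4: ✓ CMP  NZCV=1010
5: · MOVCC
6: ✓ MOVMI  r1←0x6c
7: ✓ CMP  NZCV=1000
8: · SUBPL
9: · MOVVS
10: ✓ MOVLE  r1←0xe1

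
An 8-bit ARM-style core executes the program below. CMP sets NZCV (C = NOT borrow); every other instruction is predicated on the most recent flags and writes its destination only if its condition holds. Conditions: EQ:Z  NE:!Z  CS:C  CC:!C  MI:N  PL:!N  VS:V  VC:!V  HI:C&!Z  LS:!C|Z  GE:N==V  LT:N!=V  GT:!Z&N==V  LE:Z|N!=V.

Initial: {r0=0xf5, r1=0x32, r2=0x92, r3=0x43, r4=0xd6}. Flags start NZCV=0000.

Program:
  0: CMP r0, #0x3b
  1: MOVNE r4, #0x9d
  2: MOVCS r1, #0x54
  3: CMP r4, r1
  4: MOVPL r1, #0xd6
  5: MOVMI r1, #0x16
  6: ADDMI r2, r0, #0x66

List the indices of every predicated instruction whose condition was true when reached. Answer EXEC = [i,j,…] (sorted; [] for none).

EXEC = [1,2,4]

0: ✓ CMP  NZCV=1010
1: ✓ MOVNE  r4←0x9d
2: ✓ MOVCS  r1←0x54
3: ✓ CMP  NZCV=0011
4: ✓ MOVPL  r1←0xd6
5: · MOVMI
6: · ADDMI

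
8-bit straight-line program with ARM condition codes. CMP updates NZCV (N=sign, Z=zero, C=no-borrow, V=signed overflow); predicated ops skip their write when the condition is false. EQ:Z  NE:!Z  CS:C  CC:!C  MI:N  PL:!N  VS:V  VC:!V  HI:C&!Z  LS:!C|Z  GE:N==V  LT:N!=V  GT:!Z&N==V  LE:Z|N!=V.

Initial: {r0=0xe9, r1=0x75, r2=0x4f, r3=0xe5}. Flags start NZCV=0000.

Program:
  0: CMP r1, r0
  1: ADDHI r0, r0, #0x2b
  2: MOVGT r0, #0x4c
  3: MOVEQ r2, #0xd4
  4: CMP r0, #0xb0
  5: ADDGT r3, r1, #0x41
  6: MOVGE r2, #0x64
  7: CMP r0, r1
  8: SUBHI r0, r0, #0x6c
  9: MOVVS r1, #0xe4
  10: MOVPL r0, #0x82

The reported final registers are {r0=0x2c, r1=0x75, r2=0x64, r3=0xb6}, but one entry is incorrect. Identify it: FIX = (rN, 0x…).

FIX = (r0, 0x4c)

[0] flags=1001 → (cmp)
[1] flags=1001 HI?F → skip
[2] flags=1001 GT?T → r0=0x4c
[3] flags=1001 EQ?F → skip
[4] flags=1001 → (cmp)
[5] flags=1001 GT?T → r3=0xb6
[6] flags=1001 GE?T → r2=0x64
[7] flags=1000 → (cmp)
[8] flags=1000 HI?F → skip
[9] flags=1000 VS?F → skip
[10] flags=1000 PL?F → skip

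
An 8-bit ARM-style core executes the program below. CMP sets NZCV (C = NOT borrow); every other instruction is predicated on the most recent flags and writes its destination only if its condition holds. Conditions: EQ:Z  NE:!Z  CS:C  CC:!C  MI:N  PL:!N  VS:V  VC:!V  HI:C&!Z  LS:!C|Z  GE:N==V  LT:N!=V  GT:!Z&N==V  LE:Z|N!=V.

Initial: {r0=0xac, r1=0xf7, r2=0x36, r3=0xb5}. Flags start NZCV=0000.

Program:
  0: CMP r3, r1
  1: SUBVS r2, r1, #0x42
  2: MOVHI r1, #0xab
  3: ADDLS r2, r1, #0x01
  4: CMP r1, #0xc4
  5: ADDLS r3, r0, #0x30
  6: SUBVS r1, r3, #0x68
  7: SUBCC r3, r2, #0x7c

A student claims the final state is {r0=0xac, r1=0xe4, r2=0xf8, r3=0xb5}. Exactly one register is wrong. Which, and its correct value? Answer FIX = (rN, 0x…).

0: ✓ CMP  NZCV=1000
1: · SUBVS
2: · MOVHI
3: ✓ ADDLS  r2←0xf8
4: ✓ CMP  NZCV=0010
5: · ADDLS
6: · SUBVS
7: · SUBCC

FIX = (r1, 0xf7)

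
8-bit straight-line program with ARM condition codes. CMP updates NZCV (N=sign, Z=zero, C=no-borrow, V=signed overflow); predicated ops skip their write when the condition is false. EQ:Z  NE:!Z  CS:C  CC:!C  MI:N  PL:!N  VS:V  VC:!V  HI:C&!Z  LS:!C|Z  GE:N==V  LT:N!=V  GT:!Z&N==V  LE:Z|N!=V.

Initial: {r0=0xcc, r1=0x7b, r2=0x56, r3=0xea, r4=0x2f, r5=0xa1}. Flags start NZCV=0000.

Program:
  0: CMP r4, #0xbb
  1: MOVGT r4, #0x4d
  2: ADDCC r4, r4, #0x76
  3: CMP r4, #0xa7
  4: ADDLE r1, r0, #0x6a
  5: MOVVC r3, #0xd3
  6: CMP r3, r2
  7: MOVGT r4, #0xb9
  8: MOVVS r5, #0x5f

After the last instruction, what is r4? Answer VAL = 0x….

0: ✓ CMP  NZCV=0000
1: ✓ MOVGT  r4←0x4d
2: ✓ ADDCC  r4←0xc3
3: ✓ CMP  NZCV=0010
4: · ADDLE
5: ✓ MOVVC  r3←0xd3
6: ✓ CMP  NZCV=0011
7: · MOVGT
8: ✓ MOVVS  r5←0x5f

VAL = 0xc3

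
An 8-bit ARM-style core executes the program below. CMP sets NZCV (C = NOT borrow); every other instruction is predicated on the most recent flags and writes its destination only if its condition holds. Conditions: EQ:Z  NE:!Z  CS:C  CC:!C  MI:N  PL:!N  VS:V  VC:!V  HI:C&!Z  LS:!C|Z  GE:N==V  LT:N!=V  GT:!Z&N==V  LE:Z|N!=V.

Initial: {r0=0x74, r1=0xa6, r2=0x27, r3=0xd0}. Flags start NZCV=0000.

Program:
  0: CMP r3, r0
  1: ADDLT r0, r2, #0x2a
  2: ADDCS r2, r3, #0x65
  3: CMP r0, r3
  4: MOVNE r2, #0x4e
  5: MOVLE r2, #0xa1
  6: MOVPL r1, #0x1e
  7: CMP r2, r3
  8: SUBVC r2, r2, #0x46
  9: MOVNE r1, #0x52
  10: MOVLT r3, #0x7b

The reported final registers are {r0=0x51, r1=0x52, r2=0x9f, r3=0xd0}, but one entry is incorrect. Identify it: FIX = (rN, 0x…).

FIX = (r2, 0x08)

0: ✓ CMP  NZCV=0011
1: ✓ ADDLT  r0←0x51
2: ✓ ADDCS  r2←0x35
3: ✓ CMP  NZCV=1001
4: ✓ MOVNE  r2←0x4e
5: · MOVLE
6: · MOVPL
7: ✓ CMP  NZCV=0000
8: ✓ SUBVC  r2←0x08
9: ✓ MOVNE  r1←0x52
10: · MOVLT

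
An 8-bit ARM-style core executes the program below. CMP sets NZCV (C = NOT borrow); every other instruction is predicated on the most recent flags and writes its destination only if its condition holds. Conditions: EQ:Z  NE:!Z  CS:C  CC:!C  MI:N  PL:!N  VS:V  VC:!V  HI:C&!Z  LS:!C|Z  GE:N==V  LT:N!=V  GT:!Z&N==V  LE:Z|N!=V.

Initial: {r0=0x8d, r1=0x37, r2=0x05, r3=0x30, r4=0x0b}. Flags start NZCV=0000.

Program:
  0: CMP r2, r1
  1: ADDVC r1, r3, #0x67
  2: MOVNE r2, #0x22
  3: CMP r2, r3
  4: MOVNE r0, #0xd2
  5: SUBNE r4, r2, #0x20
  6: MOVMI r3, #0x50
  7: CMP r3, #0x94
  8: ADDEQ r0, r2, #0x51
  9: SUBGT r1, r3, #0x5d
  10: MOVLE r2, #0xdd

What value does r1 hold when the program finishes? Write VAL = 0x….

VAL = 0xf3

[0] flags=1000 → (cmp)
[1] flags=1000 VC?T → r1=0x97
[2] flags=1000 NE?T → r2=0x22
[3] flags=1000 → (cmp)
[4] flags=1000 NE?T → r0=0xd2
[5] flags=1000 NE?T → r4=0x02
[6] flags=1000 MI?T → r3=0x50
[7] flags=1001 → (cmp)
[8] flags=1001 EQ?F → skip
[9] flags=1001 GT?T → r1=0xf3
[10] flags=1001 LE?F → skip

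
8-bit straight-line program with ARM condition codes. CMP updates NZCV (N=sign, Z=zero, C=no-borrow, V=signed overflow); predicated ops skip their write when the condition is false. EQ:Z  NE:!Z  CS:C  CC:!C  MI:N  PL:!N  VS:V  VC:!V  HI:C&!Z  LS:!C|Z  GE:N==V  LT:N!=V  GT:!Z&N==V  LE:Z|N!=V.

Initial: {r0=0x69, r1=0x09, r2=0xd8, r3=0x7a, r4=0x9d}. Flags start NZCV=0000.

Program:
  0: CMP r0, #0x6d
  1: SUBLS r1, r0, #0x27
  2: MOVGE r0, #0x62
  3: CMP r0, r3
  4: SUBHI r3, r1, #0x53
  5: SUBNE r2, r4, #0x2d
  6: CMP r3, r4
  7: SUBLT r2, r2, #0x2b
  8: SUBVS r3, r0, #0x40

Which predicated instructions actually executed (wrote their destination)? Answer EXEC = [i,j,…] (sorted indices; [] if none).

EXEC = [1,5,8]

0: ✓ CMP  NZCV=1000
1: ✓ SUBLS  r1←0x42
2: · MOVGE
3: ✓ CMP  NZCV=1000
4: · SUBHI
5: ✓ SUBNE  r2←0x70
6: ✓ CMP  NZCV=1001
7: · SUBLT
8: ✓ SUBVS  r3←0x29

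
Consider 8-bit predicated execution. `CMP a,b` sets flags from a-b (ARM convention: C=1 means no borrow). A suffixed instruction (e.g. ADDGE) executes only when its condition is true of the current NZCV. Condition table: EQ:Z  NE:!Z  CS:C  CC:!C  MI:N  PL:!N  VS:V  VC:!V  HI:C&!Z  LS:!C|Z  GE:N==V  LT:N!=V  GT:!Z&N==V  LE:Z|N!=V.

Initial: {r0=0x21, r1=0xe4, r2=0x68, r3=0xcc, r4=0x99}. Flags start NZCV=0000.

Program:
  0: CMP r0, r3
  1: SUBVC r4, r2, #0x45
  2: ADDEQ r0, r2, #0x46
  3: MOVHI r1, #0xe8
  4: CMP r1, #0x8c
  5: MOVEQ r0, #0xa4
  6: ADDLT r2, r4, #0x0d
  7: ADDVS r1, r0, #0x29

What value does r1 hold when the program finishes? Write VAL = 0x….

VAL = 0xe4

[0] flags=0000 → (cmp)
[1] flags=0000 VC?T → r4=0x23
[2] flags=0000 EQ?F → skip
[3] flags=0000 HI?F → skip
[4] flags=0010 → (cmp)
[5] flags=0010 EQ?F → skip
[6] flags=0010 LT?F → skip
[7] flags=0010 VS?F → skip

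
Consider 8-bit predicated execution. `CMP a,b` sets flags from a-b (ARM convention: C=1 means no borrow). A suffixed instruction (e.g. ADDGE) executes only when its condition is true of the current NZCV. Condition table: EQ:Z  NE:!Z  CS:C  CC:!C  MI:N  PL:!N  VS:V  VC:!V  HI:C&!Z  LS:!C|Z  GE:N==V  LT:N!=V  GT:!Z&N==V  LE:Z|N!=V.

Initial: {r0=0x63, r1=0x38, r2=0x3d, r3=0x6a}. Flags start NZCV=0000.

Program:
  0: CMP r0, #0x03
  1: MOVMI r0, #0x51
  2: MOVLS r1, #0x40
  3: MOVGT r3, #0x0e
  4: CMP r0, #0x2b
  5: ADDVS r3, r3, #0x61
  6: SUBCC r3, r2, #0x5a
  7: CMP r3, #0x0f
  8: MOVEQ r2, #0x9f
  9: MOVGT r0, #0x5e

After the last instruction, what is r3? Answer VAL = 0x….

VAL = 0x0e

[0] flags=0010 → (cmp)
[1] flags=0010 MI?F → skip
[2] flags=0010 LS?F → skip
[3] flags=0010 GT?T → r3=0x0e
[4] flags=0010 → (cmp)
[5] flags=0010 VS?F → skip
[6] flags=0010 CC?F → skip
[7] flags=1000 → (cmp)
[8] flags=1000 EQ?F → skip
[9] flags=1000 GT?F → skip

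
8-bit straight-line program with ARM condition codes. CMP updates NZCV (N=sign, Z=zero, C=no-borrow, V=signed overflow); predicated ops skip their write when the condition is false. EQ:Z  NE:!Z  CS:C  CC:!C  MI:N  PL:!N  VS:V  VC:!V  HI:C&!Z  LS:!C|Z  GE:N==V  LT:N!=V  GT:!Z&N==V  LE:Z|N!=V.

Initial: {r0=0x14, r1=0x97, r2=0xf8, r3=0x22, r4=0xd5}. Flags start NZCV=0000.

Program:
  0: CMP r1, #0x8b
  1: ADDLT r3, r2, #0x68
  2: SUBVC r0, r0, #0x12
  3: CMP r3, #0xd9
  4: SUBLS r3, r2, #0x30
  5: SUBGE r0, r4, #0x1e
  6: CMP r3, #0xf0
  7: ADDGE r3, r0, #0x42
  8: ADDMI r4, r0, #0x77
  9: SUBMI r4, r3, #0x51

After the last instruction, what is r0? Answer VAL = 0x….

[0] flags=0010 → (cmp)
[1] flags=0010 LT?F → skip
[2] flags=0010 VC?T → r0=0x02
[3] flags=0000 → (cmp)
[4] flags=0000 LS?T → r3=0xc8
[5] flags=0000 GE?T → r0=0xb7
[6] flags=1000 → (cmp)
[7] flags=1000 GE?F → skip
[8] flags=1000 MI?T → r4=0x2e
[9] flags=1000 MI?T → r4=0x77

VAL = 0xb7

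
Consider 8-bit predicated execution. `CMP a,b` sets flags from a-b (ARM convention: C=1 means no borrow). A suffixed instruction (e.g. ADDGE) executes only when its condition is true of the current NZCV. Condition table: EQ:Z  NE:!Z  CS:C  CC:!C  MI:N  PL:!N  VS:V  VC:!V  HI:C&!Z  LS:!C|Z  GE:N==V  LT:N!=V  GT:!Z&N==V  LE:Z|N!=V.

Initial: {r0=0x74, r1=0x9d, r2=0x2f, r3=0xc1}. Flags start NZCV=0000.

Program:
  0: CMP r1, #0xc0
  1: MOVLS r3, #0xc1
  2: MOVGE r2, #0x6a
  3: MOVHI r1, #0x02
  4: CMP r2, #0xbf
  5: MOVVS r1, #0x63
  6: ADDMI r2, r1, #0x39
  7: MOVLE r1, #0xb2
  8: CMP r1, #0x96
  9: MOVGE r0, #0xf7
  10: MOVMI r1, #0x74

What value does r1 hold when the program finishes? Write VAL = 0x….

0: ✓ CMP  NZCV=1000
1: ✓ MOVLS  r3←0xc1
2: · MOVGE
3: · MOVHI
4: ✓ CMP  NZCV=0000
5: · MOVVS
6: · ADDMI
7: · MOVLE
8: ✓ CMP  NZCV=0010
9: ✓ MOVGE  r0←0xf7
10: · MOVMI

VAL = 0x9d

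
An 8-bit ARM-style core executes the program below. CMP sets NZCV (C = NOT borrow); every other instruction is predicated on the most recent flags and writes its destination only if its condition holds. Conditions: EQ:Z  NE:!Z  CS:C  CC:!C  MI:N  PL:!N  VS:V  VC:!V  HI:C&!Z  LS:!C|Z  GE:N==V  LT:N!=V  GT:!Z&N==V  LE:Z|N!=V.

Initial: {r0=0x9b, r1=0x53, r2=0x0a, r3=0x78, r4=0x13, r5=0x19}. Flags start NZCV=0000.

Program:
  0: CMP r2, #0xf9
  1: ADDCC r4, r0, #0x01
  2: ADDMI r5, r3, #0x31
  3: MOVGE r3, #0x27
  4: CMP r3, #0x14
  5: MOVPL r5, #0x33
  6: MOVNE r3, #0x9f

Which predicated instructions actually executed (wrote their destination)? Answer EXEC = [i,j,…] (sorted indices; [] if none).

[0] flags=0000 → (cmp)
[1] flags=0000 CC?T → r4=0x9c
[2] flags=0000 MI?F → skip
[3] flags=0000 GE?T → r3=0x27
[4] flags=0010 → (cmp)
[5] flags=0010 PL?T → r5=0x33
[6] flags=0010 NE?T → r3=0x9f

EXEC = [1,3,5,6]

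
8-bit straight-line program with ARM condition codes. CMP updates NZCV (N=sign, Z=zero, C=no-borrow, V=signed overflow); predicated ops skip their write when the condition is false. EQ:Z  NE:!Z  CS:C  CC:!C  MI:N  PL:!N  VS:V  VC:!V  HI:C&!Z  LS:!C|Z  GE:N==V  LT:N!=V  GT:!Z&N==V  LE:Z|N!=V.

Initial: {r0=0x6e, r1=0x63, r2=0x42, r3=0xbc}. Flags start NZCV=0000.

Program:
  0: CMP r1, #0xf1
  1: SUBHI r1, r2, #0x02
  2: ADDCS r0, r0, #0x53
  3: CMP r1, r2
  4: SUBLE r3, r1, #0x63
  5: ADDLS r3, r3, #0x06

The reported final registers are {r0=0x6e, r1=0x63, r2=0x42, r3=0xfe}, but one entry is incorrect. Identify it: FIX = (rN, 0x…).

[0] flags=0000 → (cmp)
[1] flags=0000 HI?F → skip
[2] flags=0000 CS?F → skip
[3] flags=0010 → (cmp)
[4] flags=0010 LE?F → skip
[5] flags=0010 LS?F → skip

FIX = (r3, 0xbc)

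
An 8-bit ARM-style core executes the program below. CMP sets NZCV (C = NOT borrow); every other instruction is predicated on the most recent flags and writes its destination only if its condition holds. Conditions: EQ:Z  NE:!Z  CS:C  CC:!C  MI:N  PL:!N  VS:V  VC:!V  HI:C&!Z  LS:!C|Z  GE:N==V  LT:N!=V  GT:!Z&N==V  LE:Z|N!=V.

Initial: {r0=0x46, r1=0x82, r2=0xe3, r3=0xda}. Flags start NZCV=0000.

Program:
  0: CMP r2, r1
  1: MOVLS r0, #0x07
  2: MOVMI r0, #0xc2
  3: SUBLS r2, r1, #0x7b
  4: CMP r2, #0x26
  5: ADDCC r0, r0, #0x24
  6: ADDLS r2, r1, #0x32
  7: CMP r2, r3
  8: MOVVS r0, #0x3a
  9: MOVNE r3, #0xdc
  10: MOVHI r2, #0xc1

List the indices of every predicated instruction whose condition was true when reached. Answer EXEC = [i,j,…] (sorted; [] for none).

EXEC = [9,10]

[0] flags=0010 → (cmp)
[1] flags=0010 LS?F → skip
[2] flags=0010 MI?F → skip
[3] flags=0010 LS?F → skip
[4] flags=1010 → (cmp)
[5] flags=1010 CC?F → skip
[6] flags=1010 LS?F → skip
[7] flags=0010 → (cmp)
[8] flags=0010 VS?F → skip
[9] flags=0010 NE?T → r3=0xdc
[10] flags=0010 HI?T → r2=0xc1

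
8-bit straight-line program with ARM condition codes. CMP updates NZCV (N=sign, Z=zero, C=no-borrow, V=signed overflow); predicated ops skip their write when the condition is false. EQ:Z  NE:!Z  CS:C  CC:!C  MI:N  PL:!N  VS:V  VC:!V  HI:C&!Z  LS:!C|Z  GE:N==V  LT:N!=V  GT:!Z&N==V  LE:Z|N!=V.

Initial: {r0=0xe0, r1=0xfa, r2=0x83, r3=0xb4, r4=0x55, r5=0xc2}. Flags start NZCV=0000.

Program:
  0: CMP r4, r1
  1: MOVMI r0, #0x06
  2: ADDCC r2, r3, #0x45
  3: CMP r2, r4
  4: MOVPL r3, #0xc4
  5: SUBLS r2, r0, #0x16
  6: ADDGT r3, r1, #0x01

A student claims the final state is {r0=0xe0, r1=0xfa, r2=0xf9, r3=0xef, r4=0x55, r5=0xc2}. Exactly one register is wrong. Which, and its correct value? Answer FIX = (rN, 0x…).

0: ✓ CMP  NZCV=0000
1: · MOVMI
2: ✓ ADDCC  r2←0xf9
3: ✓ CMP  NZCV=1010
4: · MOVPL
5: · SUBLS
6: · ADDGT

FIX = (r3, 0xb4)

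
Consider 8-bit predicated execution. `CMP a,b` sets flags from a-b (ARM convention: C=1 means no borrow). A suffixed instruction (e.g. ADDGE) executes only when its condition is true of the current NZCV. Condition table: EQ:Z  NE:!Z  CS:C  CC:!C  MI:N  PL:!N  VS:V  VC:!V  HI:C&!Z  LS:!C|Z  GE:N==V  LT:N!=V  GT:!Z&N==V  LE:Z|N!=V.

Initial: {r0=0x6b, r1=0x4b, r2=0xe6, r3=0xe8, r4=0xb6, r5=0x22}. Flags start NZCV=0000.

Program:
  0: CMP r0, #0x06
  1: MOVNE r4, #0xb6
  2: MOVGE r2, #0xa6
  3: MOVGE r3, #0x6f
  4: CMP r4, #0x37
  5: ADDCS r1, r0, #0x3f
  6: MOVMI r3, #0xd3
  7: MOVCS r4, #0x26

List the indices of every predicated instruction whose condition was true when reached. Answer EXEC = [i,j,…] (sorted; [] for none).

EXEC = [1,2,3,5,7]

[0] flags=0010 → (cmp)
[1] flags=0010 NE?T → r4=0xb6
[2] flags=0010 GE?T → r2=0xa6
[3] flags=0010 GE?T → r3=0x6f
[4] flags=0011 → (cmp)
[5] flags=0011 CS?T → r1=0xaa
[6] flags=0011 MI?F → skip
[7] flags=0011 CS?T → r4=0x26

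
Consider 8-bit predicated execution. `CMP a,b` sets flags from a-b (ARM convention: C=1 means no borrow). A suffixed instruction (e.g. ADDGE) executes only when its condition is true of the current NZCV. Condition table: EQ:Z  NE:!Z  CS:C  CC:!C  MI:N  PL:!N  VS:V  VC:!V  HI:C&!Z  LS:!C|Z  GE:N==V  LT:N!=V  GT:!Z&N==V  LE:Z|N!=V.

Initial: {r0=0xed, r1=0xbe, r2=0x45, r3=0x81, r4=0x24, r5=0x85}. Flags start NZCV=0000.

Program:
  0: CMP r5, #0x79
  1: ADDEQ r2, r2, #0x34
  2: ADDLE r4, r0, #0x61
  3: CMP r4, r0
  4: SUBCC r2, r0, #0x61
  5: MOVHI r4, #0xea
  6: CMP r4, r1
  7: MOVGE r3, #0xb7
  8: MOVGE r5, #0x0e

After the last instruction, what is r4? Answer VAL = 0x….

VAL = 0x4e

0: ✓ CMP  NZCV=0011
1: · ADDEQ
2: ✓ ADDLE  r4←0x4e
3: ✓ CMP  NZCV=0000
4: ✓ SUBCC  r2←0x8c
5: · MOVHI
6: ✓ CMP  NZCV=1001
7: ✓ MOVGE  r3←0xb7
8: ✓ MOVGE  r5←0x0e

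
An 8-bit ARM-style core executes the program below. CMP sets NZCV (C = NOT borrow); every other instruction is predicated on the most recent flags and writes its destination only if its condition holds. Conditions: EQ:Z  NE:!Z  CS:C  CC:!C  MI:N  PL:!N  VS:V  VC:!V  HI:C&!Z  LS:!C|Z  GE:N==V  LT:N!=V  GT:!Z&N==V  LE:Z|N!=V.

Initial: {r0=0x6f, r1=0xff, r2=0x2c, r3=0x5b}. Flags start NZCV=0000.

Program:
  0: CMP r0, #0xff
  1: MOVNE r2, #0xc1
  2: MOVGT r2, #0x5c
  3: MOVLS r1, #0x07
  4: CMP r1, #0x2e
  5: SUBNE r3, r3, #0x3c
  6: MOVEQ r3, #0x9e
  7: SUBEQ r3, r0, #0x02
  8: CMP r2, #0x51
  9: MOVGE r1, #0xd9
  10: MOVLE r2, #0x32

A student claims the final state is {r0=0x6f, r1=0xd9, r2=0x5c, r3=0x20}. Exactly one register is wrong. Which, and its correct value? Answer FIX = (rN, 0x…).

[0] flags=0000 → (cmp)
[1] flags=0000 NE?T → r2=0xc1
[2] flags=0000 GT?T → r2=0x5c
[3] flags=0000 LS?T → r1=0x07
[4] flags=1000 → (cmp)
[5] flags=1000 NE?T → r3=0x1f
[6] flags=1000 EQ?F → skip
[7] flags=1000 EQ?F → skip
[8] flags=0010 → (cmp)
[9] flags=0010 GE?T → r1=0xd9
[10] flags=0010 LE?F → skip

FIX = (r3, 0x1f)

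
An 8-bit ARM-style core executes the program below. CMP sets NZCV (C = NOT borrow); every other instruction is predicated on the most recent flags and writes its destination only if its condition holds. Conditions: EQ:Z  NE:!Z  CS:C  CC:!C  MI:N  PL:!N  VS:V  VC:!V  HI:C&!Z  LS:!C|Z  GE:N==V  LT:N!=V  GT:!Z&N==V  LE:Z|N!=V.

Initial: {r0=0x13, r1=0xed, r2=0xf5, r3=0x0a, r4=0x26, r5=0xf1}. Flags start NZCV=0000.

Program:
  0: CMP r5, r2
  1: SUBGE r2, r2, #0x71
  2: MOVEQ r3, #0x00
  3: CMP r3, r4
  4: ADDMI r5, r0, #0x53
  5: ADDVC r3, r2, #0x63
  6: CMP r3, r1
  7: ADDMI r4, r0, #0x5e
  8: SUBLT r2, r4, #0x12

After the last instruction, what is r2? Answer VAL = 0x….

[0] flags=1000 → (cmp)
[1] flags=1000 GE?F → skip
[2] flags=1000 EQ?F → skip
[3] flags=1000 → (cmp)
[4] flags=1000 MI?T → r5=0x66
[5] flags=1000 VC?T → r3=0x58
[6] flags=0000 → (cmp)
[7] flags=0000 MI?F → skip
[8] flags=0000 LT?F → skip

VAL = 0xf5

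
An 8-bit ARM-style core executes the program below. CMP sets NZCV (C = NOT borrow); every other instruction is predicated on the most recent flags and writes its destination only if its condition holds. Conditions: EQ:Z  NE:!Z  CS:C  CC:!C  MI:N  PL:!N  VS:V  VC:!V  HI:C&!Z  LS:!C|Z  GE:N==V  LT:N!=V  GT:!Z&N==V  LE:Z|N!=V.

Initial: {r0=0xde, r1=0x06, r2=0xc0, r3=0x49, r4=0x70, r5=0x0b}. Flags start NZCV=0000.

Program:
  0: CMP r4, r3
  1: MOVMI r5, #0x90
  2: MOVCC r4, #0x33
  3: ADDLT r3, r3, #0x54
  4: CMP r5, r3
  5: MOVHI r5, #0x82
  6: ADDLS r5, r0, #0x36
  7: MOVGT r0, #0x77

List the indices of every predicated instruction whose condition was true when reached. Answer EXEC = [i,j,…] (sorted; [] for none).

[0] flags=0010 → (cmp)
[1] flags=0010 MI?F → skip
[2] flags=0010 CC?F → skip
[3] flags=0010 LT?F → skip
[4] flags=1000 → (cmp)
[5] flags=1000 HI?F → skip
[6] flags=1000 LS?T → r5=0x14
[7] flags=1000 GT?F → skip

EXEC = [6]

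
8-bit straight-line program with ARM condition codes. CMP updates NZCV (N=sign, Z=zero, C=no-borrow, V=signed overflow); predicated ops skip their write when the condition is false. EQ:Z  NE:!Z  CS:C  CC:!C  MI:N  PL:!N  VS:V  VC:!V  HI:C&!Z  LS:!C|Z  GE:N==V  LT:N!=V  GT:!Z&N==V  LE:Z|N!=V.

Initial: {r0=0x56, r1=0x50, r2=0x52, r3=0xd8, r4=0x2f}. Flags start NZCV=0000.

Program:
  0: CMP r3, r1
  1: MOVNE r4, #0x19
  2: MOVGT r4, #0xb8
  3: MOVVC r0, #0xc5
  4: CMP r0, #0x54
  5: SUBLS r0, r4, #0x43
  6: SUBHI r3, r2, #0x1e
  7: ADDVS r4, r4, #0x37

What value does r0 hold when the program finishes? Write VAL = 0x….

VAL = 0xc5

[0] flags=1010 → (cmp)
[1] flags=1010 NE?T → r4=0x19
[2] flags=1010 GT?F → skip
[3] flags=1010 VC?T → r0=0xc5
[4] flags=0011 → (cmp)
[5] flags=0011 LS?F → skip
[6] flags=0011 HI?T → r3=0x34
[7] flags=0011 VS?T → r4=0x50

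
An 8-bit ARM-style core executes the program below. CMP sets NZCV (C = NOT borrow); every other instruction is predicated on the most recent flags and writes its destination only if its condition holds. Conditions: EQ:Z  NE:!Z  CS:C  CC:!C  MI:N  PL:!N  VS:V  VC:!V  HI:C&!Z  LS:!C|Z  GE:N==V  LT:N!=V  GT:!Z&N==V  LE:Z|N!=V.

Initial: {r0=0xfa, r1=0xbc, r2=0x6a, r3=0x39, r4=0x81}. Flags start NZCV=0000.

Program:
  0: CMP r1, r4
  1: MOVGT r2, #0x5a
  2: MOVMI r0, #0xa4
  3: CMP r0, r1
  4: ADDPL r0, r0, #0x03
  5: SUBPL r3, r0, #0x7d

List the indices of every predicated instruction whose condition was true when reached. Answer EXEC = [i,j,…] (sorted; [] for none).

0: ✓ CMP  NZCV=0010
1: ✓ MOVGT  r2←0x5a
2: · MOVMI
3: ✓ CMP  NZCV=0010
4: ✓ ADDPL  r0←0xfd
5: ✓ SUBPL  r3←0x80

EXEC = [1,4,5]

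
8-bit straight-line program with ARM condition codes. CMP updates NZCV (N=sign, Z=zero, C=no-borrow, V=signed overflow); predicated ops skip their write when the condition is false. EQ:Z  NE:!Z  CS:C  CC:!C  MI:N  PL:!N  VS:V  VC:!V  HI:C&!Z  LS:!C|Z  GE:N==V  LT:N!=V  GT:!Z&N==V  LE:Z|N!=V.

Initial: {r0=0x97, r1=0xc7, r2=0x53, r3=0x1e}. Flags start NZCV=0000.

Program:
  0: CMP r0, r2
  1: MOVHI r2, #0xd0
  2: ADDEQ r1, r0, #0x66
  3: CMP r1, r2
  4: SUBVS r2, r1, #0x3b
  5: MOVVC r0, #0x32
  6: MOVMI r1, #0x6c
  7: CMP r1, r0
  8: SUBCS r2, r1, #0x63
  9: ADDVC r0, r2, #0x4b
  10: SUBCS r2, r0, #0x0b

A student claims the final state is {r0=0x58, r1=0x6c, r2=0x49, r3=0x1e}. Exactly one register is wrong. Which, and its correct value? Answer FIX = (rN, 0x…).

0: ✓ CMP  NZCV=0011
1: ✓ MOVHI  r2←0xd0
2: · ADDEQ
3: ✓ CMP  NZCV=1000
4: · SUBVS
5: ✓ MOVVC  r0←0x32
6: ✓ MOVMI  r1←0x6c
7: ✓ CMP  NZCV=0010
8: ✓ SUBCS  r2←0x09
9: ✓ ADDVC  r0←0x54
10: ✓ SUBCS  r2←0x49

FIX = (r0, 0x54)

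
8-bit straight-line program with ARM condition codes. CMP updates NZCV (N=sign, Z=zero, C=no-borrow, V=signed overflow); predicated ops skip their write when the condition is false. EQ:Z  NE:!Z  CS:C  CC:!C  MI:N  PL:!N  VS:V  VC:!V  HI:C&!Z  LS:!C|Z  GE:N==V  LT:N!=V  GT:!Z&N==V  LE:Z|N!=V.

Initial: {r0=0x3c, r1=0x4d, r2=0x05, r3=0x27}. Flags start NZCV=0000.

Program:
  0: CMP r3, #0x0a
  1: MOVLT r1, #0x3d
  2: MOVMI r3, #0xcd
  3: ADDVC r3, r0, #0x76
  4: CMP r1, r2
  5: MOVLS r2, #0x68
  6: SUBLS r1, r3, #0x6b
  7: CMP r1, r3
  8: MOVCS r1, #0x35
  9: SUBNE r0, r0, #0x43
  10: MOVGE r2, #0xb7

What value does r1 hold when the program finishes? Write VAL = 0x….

0: ✓ CMP  NZCV=0010
1: · MOVLT
2: · MOVMI
3: ✓ ADDVC  r3←0xb2
4: ✓ CMP  NZCV=0010
5: · MOVLS
6: · SUBLS
7: ✓ CMP  NZCV=1001
8: · MOVCS
9: ✓ SUBNE  r0←0xf9
10: ✓ MOVGE  r2←0xb7

VAL = 0x4d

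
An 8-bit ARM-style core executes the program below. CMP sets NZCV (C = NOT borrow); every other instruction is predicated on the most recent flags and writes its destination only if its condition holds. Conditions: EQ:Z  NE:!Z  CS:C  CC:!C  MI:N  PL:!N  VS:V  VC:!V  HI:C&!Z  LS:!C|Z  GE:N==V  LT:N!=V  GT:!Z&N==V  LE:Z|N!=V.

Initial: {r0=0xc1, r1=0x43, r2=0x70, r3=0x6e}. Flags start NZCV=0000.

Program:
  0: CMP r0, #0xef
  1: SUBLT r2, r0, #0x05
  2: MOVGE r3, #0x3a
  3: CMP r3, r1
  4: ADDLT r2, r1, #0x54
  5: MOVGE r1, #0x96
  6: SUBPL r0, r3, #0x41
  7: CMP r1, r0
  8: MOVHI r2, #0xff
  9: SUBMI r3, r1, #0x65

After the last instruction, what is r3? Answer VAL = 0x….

VAL = 0x6e

[0] flags=1000 → (cmp)
[1] flags=1000 LT?T → r2=0xbc
[2] flags=1000 GE?F → skip
[3] flags=0010 → (cmp)
[4] flags=0010 LT?F → skip
[5] flags=0010 GE?T → r1=0x96
[6] flags=0010 PL?T → r0=0x2d
[7] flags=0011 → (cmp)
[8] flags=0011 HI?T → r2=0xff
[9] flags=0011 MI?F → skip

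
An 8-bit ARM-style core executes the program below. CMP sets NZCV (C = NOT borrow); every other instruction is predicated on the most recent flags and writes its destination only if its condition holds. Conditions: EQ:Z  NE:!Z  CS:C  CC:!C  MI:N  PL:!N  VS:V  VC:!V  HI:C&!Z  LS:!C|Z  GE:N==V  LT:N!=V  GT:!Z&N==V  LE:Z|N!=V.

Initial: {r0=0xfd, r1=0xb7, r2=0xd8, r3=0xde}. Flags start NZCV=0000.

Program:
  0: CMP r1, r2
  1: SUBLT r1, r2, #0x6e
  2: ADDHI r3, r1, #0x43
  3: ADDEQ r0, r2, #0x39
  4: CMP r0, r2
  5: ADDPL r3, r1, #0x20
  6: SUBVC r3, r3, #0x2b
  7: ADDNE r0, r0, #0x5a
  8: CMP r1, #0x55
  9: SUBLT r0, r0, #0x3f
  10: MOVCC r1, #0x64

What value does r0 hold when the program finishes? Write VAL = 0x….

[0] flags=1000 → (cmp)
[1] flags=1000 LT?T → r1=0x6a
[2] flags=1000 HI?F → skip
[3] flags=1000 EQ?F → skip
[4] flags=0010 → (cmp)
[5] flags=0010 PL?T → r3=0x8a
[6] flags=0010 VC?T → r3=0x5f
[7] flags=0010 NE?T → r0=0x57
[8] flags=0010 → (cmp)
[9] flags=0010 LT?F → skip
[10] flags=0010 CC?F → skip

VAL = 0x57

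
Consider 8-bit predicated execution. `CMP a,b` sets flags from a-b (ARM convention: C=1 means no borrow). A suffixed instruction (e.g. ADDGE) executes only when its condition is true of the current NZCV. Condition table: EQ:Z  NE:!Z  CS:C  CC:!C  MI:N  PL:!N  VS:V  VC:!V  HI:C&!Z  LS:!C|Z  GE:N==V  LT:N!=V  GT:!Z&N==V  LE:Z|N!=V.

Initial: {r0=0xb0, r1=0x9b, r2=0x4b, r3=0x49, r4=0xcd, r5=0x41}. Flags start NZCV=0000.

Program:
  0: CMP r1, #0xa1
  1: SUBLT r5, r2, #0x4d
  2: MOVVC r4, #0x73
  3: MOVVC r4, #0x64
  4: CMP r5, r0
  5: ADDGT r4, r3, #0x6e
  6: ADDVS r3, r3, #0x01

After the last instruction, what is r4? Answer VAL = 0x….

[0] flags=1000 → (cmp)
[1] flags=1000 LT?T → r5=0xfe
[2] flags=1000 VC?T → r4=0x73
[3] flags=1000 VC?T → r4=0x64
[4] flags=0010 → (cmp)
[5] flags=0010 GT?T → r4=0xb7
[6] flags=0010 VS?F → skip

VAL = 0xb7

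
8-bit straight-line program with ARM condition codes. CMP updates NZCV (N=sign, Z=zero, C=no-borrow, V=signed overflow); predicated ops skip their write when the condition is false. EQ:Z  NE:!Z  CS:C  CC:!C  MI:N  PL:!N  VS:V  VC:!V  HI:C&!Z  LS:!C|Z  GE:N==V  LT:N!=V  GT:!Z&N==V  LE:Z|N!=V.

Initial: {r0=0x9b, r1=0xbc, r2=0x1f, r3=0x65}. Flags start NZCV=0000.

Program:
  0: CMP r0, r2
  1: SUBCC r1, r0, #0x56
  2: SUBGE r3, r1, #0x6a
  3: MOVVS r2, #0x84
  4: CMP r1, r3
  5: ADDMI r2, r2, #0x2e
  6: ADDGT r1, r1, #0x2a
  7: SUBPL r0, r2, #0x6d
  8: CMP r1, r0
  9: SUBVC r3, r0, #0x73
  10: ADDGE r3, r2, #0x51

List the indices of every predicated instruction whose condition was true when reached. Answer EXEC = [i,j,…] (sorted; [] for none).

0: ✓ CMP  NZCV=0011
1: · SUBCC
2: · SUBGE
3: ✓ MOVVS  r2←0x84
4: ✓ CMP  NZCV=0011
5: · ADDMI
6: · ADDGT
7: ✓ SUBPL  r0←0x17
8: ✓ CMP  NZCV=1010
9: ✓ SUBVC  r3←0xa4
10: · ADDGE

EXEC = [3,7,9]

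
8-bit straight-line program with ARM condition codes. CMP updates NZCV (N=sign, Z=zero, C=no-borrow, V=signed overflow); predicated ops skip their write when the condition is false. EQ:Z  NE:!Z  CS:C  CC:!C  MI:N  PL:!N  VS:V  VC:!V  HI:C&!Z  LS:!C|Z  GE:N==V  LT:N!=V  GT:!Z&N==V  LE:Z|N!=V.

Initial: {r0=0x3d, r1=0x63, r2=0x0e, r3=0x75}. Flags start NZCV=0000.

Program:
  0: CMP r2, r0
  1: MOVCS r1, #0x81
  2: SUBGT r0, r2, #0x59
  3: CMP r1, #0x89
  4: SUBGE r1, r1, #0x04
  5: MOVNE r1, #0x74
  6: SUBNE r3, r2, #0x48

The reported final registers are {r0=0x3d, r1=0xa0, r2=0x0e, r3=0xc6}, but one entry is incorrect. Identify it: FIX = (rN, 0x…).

[0] flags=1000 → (cmp)
[1] flags=1000 CS?F → skip
[2] flags=1000 GT?F → skip
[3] flags=1001 → (cmp)
[4] flags=1001 GE?T → r1=0x5f
[5] flags=1001 NE?T → r1=0x74
[6] flags=1001 NE?T → r3=0xc6

FIX = (r1, 0x74)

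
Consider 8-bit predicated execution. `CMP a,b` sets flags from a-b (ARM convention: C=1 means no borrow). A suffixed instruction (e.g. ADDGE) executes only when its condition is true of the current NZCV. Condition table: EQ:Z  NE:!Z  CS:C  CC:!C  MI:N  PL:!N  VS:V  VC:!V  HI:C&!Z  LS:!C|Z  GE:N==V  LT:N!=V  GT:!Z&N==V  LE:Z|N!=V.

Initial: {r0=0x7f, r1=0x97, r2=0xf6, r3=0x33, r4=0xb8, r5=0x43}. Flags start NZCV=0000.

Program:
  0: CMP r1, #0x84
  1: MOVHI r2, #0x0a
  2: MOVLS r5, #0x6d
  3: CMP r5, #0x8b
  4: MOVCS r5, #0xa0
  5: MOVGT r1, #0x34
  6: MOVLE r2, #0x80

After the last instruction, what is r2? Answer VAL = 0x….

0: ✓ CMP  NZCV=0010
1: ✓ MOVHI  r2←0x0a
2: · MOVLS
3: ✓ CMP  NZCV=1001
4: · MOVCS
5: ✓ MOVGT  r1←0x34
6: · MOVLE

VAL = 0x0a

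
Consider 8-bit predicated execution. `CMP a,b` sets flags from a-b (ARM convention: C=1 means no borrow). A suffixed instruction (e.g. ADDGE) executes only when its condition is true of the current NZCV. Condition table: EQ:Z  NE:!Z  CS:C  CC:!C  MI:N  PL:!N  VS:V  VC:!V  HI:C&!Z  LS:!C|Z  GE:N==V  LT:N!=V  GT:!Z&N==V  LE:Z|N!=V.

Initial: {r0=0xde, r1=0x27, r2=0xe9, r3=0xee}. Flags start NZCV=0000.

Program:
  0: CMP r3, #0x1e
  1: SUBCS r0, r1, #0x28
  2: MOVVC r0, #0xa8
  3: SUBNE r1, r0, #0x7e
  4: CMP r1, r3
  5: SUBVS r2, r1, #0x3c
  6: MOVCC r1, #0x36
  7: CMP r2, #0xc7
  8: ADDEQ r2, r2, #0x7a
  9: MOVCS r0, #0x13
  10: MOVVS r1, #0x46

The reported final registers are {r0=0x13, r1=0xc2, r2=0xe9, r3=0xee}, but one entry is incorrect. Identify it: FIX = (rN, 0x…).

FIX = (r1, 0x36)

0: ✓ CMP  NZCV=1010
1: ✓ SUBCS  r0←0xff
2: ✓ MOVVC  r0←0xa8
3: ✓ SUBNE  r1←0x2a
4: ✓ CMP  NZCV=0000
5: · SUBVS
6: ✓ MOVCC  r1←0x36
7: ✓ CMP  NZCV=0010
8: · ADDEQ
9: ✓ MOVCS  r0←0x13
10: · MOVVS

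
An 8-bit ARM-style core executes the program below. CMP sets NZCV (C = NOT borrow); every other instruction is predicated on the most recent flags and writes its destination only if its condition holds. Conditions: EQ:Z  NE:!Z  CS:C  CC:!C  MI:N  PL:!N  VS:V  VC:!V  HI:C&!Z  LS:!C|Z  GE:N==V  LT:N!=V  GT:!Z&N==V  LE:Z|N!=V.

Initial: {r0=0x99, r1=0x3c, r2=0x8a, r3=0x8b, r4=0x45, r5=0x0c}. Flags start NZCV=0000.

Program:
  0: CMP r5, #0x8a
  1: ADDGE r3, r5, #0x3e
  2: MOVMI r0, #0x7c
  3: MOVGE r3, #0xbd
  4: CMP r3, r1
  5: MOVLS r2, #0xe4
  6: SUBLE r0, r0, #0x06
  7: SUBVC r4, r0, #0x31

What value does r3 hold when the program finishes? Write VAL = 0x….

0: ✓ CMP  NZCV=1001
1: ✓ ADDGE  r3←0x4a
2: ✓ MOVMI  r0←0x7c
3: ✓ MOVGE  r3←0xbd
4: ✓ CMP  NZCV=1010
5: · MOVLS
6: ✓ SUBLE  r0←0x76
7: ✓ SUBVC  r4←0x45

VAL = 0xbd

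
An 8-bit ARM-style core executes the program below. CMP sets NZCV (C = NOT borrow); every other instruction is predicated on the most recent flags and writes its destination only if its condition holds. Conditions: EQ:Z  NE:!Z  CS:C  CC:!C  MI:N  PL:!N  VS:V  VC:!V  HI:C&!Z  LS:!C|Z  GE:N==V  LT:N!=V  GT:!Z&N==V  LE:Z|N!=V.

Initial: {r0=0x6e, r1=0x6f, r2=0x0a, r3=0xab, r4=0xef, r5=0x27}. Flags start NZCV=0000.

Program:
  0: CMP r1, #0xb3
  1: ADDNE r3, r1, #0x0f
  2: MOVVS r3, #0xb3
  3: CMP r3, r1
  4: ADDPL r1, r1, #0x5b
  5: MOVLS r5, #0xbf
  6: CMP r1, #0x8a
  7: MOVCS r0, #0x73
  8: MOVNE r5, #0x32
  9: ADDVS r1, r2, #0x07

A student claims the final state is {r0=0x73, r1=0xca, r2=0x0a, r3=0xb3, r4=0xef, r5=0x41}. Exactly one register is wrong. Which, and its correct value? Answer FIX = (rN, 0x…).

FIX = (r5, 0x32)

[0] flags=1001 → (cmp)
[1] flags=1001 NE?T → r3=0x7e
[2] flags=1001 VS?T → r3=0xb3
[3] flags=0011 → (cmp)
[4] flags=0011 PL?T → r1=0xca
[5] flags=0011 LS?F → skip
[6] flags=0010 → (cmp)
[7] flags=0010 CS?T → r0=0x73
[8] flags=0010 NE?T → r5=0x32
[9] flags=0010 VS?F → skip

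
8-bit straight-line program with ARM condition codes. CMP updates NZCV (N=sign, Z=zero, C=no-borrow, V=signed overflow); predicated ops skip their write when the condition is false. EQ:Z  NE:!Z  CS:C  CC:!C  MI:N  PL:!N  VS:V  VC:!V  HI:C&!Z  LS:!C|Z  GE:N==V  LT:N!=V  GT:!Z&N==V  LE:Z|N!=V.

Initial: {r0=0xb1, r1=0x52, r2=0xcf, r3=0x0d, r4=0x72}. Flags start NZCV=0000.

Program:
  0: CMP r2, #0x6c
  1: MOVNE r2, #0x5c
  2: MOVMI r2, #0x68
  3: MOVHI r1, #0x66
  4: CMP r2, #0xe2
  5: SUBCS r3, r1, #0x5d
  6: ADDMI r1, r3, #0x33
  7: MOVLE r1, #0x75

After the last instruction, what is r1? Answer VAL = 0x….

0: ✓ CMP  NZCV=0011
1: ✓ MOVNE  r2←0x5c
2: · MOVMI
3: ✓ MOVHI  r1←0x66
4: ✓ CMP  NZCV=0000
5: · SUBCS
6: · ADDMI
7: · MOVLE

VAL = 0x66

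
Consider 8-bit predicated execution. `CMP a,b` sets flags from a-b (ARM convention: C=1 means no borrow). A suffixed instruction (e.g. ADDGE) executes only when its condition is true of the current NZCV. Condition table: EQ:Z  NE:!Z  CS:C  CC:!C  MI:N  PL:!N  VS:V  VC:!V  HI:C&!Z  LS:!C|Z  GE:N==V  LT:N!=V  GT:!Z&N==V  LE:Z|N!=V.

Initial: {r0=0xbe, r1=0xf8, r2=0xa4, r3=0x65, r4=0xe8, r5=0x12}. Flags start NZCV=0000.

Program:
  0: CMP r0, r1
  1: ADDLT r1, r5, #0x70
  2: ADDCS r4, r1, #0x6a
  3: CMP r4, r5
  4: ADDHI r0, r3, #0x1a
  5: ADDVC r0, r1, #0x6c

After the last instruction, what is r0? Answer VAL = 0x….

VAL = 0xee

0: ✓ CMP  NZCV=1000
1: ✓ ADDLT  r1←0x82
2: · ADDCS
3: ✓ CMP  NZCV=1010
4: ✓ ADDHI  r0←0x7f
5: ✓ ADDVC  r0←0xee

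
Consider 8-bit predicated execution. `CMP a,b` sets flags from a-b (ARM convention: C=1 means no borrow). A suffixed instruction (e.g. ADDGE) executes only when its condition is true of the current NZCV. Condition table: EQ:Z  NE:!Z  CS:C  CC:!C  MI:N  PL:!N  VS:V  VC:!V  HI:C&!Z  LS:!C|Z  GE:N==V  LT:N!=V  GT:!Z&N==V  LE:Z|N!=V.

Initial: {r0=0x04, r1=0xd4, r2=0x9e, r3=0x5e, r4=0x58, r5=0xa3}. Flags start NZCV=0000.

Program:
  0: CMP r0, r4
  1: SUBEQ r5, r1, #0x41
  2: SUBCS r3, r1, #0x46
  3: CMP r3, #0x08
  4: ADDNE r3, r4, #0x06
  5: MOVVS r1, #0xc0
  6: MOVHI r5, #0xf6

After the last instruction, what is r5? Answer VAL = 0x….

VAL = 0xf6

[0] flags=1000 → (cmp)
[1] flags=1000 EQ?F → skip
[2] flags=1000 CS?F → skip
[3] flags=0010 → (cmp)
[4] flags=0010 NE?T → r3=0x5e
[5] flags=0010 VS?F → skip
[6] flags=0010 HI?T → r5=0xf6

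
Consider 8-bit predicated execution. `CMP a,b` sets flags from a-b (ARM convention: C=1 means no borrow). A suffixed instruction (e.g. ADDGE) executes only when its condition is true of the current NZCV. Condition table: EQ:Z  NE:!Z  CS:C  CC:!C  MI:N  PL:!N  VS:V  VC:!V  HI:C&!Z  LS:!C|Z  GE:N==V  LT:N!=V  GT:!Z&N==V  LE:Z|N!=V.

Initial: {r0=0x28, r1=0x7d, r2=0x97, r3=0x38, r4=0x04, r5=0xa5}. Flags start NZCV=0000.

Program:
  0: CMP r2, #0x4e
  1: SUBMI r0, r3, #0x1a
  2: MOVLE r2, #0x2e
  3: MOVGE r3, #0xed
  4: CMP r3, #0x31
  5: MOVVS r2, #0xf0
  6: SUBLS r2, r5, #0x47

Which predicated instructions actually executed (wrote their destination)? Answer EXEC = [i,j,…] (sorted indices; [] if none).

[0] flags=0011 → (cmp)
[1] flags=0011 MI?F → skip
[2] flags=0011 LE?T → r2=0x2e
[3] flags=0011 GE?F → skip
[4] flags=0010 → (cmp)
[5] flags=0010 VS?F → skip
[6] flags=0010 LS?F → skip

EXEC = [2]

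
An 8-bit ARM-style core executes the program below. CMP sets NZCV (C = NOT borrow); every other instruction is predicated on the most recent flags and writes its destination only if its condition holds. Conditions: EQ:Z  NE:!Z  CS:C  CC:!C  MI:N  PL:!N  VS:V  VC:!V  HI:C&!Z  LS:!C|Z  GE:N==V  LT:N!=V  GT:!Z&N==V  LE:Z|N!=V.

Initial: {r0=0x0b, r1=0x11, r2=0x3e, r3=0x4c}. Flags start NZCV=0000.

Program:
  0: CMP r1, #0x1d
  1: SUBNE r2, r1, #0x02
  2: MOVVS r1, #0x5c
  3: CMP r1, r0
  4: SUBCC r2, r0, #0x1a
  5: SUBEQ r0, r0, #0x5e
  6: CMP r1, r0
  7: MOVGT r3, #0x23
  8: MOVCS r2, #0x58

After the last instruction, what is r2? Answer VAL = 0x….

0: ✓ CMP  NZCV=1000
1: ✓ SUBNE  r2←0x0f
2: · MOVVS
3: ✓ CMP  NZCV=0010
4: · SUBCC
5: · SUBEQ
6: ✓ CMP  NZCV=0010
7: ✓ MOVGT  r3←0x23
8: ✓ MOVCS  r2←0x58

VAL = 0x58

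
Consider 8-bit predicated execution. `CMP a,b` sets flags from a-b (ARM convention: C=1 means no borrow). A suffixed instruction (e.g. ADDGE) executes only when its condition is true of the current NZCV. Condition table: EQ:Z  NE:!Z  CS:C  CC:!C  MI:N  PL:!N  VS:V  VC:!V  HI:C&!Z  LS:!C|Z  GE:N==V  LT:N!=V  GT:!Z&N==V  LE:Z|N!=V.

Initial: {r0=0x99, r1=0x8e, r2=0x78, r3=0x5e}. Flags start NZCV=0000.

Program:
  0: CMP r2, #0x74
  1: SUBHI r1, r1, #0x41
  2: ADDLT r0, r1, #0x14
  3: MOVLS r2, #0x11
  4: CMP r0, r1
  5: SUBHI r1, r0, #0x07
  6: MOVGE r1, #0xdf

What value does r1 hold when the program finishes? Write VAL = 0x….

0: ✓ CMP  NZCV=0010
1: ✓ SUBHI  r1←0x4d
2: · ADDLT
3: · MOVLS
4: ✓ CMP  NZCV=0011
5: ✓ SUBHI  r1←0x92
6: · MOVGE

VAL = 0x92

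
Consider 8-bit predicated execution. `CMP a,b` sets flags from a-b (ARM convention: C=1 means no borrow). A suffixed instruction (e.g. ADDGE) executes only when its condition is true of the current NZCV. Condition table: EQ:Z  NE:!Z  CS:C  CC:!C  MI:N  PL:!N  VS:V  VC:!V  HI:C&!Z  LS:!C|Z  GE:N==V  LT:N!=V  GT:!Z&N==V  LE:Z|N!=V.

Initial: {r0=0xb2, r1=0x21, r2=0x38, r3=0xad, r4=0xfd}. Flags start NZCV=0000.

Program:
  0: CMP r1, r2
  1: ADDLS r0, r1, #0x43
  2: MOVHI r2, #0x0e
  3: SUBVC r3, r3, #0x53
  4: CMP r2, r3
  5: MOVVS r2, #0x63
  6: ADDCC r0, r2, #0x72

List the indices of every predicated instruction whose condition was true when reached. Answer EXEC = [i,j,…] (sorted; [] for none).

[0] flags=1000 → (cmp)
[1] flags=1000 LS?T → r0=0x64
[2] flags=1000 HI?F → skip
[3] flags=1000 VC?T → r3=0x5a
[4] flags=1000 → (cmp)
[5] flags=1000 VS?F → skip
[6] flags=1000 CC?T → r0=0xaa

EXEC = [1,3,6]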